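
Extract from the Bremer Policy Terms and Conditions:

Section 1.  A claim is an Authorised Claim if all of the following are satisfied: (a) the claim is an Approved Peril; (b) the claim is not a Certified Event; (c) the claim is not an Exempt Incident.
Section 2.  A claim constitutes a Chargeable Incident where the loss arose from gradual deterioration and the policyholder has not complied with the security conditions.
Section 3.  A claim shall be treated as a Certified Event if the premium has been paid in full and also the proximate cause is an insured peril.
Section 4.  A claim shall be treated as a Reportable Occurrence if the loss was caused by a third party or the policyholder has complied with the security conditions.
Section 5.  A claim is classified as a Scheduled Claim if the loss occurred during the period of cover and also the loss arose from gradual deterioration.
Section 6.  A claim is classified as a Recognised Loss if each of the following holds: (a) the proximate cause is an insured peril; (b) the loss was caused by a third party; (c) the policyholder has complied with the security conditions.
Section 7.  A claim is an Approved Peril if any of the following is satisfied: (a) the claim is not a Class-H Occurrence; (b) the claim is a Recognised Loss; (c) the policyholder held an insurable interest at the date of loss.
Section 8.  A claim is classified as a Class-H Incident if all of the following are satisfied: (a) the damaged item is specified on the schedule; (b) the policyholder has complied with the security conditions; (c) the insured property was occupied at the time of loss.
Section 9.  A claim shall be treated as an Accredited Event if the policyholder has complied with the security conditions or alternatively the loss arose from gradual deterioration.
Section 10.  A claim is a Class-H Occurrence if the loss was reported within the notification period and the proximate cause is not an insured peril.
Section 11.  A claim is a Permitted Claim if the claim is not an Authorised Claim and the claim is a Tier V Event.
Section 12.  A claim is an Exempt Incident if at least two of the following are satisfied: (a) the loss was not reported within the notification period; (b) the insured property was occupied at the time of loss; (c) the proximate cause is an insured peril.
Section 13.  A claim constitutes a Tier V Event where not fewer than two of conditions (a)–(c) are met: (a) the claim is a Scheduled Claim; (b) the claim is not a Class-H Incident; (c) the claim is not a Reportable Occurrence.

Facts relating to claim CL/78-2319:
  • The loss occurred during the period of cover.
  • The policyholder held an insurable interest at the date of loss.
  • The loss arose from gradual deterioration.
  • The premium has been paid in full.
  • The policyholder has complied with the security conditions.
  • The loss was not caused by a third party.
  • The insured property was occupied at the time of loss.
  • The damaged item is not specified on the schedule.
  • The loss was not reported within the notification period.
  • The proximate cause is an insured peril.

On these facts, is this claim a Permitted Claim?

Yes

Under section 10: the loss was reported within the notification period? no; and the proximate cause is not an insured peril? no. So the claim is not a Class-H Occurrence.
Under section 6: the proximate cause is an insured peril? yes; and the loss was caused by a third party? no; and the policyholder has complied with the security conditions? yes. So the claim is not a Recognised Loss.
Under section 7: not a Class-H Occurrence (section 10)? yes; or Recognised Loss (section 6)? no; or the policyholder held an insurable interest at the date of loss? yes. So the claim is an Approved Peril.
Under section 3: the premium has been paid in full? yes; and the proximate cause is an insured peril? yes. So the claim is a Certified Event.
Under section 12: the loss was not reported within the notification period? yes; the insured property was occupied at the time of loss? yes; the proximate cause is an insured peril? yes — 3 of 3 hold (need ≥2) → satisfied.
Under section 1: Approved Peril (section 7)? yes; and not a Certified Event (section 3)? no; and not an Exempt Incident (section 12)? no. So the claim is not an Authorised Claim.
Under section 5: the loss occurred during the period of cover? yes; and the loss arose from gradual deterioration? yes. So the claim is a Scheduled Claim.
Under section 8: the damaged item is specified on the schedule? no; and the policyholder has complied with the security conditions? yes; and the insured property was occupied at the time of loss? yes. So the claim is not a Class-H Incident.
Under section 4: the loss was caused by a third party? no; or the policyholder has complied with the security conditions? yes. So the claim is a Reportable Occurrence.
Under section 13: Scheduled Claim (section 5)? yes; not a Class-H Incident (section 8)? yes; not a Reportable Occurrence (section 4)? no — 2 of 3 hold (need ≥2) → satisfied.
Under section 11: not an Authorised Claim (section 1)? yes; and Tier V Event (section 13)? yes. So the claim is a Permitted Claim.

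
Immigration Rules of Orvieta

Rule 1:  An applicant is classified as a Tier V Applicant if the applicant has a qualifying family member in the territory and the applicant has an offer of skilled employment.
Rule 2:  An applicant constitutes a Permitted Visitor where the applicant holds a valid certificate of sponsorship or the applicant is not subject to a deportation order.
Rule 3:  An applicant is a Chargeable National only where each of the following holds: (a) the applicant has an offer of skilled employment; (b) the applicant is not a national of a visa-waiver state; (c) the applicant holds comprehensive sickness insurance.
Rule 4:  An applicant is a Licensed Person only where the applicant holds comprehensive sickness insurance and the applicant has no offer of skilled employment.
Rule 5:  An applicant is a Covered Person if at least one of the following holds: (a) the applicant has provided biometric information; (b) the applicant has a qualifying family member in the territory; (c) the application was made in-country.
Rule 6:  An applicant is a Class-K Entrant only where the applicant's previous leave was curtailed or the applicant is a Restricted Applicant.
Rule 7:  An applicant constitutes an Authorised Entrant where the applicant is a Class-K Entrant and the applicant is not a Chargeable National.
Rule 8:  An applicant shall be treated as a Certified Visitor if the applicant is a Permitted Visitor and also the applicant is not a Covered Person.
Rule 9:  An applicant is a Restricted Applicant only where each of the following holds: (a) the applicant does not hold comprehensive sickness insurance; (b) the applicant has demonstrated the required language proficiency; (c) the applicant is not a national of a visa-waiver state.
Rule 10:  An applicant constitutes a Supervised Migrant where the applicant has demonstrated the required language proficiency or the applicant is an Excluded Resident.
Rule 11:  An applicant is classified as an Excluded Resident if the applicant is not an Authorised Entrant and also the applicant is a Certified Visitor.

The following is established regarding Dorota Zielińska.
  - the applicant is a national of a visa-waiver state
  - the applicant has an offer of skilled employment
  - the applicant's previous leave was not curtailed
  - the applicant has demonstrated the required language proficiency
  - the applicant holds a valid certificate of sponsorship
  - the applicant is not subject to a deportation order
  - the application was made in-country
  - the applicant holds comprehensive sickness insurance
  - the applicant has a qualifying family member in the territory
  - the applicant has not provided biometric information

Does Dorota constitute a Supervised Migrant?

rule 9 — Restricted Applicant: [the applicant does not hold comprehensive sickness insurance? no] AND [the applicant has demonstrated the required language proficiency? yes] AND [the applicant is not a national of a visa-waiver state? no] → not satisfied.
rule 6 — Class-K Entrant: [the applicant's previous leave was curtailed? no] OR [Restricted Applicant (rule 9)? no] → not satisfied.
rule 3 — Chargeable National: [the applicant has an offer of skilled employment? yes] AND [the applicant is not a national of a visa-waiver state? no] AND [the applicant holds comprehensive sickness insurance? yes] → not satisfied.
rule 7 — Authorised Entrant: [Class-K Entrant (rule 6)? no] AND [not a Chargeable National (rule 3)? yes] → not satisfied.
rule 2 — Permitted Visitor: [the applicant holds a valid certificate of sponsorship? yes] OR [the applicant is not subject to a deportation order? yes] → satisfied.
rule 5 — Covered Person: [the applicant has provided biometric information? no] OR [the applicant has a qualifying family member in the territory? yes] OR [the application was made in-country? yes] → satisfied.
rule 8 — Certified Visitor: [Permitted Visitor (rule 2)? yes] AND [not a Covered Person (rule 5)? no] → not satisfied.
rule 11 — Excluded Resident: [not an Authorised Entrant (rule 7)? yes] AND [Certified Visitor (rule 8)? no] → not satisfied.
rule 10 — Supervised Migrant: [the applicant has demonstrated the required language proficiency? yes] OR [Excluded Resident (rule 11)? no] → satisfied.

Yes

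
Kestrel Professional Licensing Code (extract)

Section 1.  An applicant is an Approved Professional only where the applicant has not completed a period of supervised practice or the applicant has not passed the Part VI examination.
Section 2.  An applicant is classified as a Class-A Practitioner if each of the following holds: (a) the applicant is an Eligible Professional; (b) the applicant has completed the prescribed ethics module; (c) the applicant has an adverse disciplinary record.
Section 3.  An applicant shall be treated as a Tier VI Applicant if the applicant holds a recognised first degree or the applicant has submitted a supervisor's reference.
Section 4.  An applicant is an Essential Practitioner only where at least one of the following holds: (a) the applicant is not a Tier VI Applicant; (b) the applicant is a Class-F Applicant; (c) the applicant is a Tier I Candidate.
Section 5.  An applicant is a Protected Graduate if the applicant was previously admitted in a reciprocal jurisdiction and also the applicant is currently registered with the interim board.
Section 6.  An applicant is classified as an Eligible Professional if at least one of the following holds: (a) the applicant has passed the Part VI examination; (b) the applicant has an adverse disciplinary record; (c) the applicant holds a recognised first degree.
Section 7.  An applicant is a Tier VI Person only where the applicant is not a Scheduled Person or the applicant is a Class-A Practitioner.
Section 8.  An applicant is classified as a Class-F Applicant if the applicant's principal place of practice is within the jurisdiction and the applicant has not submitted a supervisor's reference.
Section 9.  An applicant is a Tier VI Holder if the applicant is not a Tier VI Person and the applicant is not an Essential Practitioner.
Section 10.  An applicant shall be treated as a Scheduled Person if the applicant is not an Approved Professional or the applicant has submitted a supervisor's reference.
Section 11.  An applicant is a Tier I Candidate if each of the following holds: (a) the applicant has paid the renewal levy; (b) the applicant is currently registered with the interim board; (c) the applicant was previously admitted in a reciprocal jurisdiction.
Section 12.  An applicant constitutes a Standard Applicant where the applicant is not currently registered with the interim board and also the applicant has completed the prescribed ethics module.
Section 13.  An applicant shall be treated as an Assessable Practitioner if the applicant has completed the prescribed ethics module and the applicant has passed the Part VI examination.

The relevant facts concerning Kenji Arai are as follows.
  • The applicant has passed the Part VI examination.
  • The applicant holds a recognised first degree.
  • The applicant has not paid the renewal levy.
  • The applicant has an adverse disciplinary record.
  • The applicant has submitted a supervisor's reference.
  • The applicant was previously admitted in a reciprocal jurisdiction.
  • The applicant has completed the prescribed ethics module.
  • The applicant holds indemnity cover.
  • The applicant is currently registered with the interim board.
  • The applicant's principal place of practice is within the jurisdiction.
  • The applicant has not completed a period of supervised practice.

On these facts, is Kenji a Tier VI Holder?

No

Under section 1: the applicant has not completed a period of supervised practice? yes; or the applicant has not passed the Part VI examination? no. So the applicant is an Approved Professional.
Under section 10: not an Approved Professional (section 1)? no; or the applicant has submitted a supervisor's reference? yes. So the applicant is a Scheduled Person.
Under section 6: the applicant has passed the Part VI examination? yes; or the applicant has an adverse disciplinary record? yes; or the applicant holds a recognised first degree? yes. So the applicant is an Eligible Professional.
Under section 2: Eligible Professional (section 6)? yes; and the applicant has completed the prescribed ethics module? yes; and the applicant has an adverse disciplinary record? yes. So the applicant is a Class-A Practitioner.
Under section 7: not a Scheduled Person (section 10)? no; or Class-A Practitioner (section 2)? yes. So the applicant is a Tier VI Person.
Under section 3: the applicant holds a recognised first degree? yes; or the applicant has submitted a supervisor's reference? yes. So the applicant is a Tier VI Applicant.
Under section 8: the applicant's principal place of practice is within the jurisdiction? yes; and the applicant has not submitted a supervisor's reference? no. So the applicant is not a Class-F Applicant.
Under section 11: the applicant has paid the renewal levy? no; and the applicant is currently registered with the interim board? yes; and the applicant was previously admitted in a reciprocal jurisdiction? yes. So the applicant is not a Tier I Candidate.
Under section 4: not a Tier VI Applicant (section 3)? no; or Class-F Applicant (section 8)? no; or Tier I Candidate (section 11)? no. So the applicant is not an Essential Practitioner.
Under section 9: not a Tier VI Person (section 7)? no; and not an Essential Practitioner (section 4)? yes. So the applicant is not a Tier VI Holder.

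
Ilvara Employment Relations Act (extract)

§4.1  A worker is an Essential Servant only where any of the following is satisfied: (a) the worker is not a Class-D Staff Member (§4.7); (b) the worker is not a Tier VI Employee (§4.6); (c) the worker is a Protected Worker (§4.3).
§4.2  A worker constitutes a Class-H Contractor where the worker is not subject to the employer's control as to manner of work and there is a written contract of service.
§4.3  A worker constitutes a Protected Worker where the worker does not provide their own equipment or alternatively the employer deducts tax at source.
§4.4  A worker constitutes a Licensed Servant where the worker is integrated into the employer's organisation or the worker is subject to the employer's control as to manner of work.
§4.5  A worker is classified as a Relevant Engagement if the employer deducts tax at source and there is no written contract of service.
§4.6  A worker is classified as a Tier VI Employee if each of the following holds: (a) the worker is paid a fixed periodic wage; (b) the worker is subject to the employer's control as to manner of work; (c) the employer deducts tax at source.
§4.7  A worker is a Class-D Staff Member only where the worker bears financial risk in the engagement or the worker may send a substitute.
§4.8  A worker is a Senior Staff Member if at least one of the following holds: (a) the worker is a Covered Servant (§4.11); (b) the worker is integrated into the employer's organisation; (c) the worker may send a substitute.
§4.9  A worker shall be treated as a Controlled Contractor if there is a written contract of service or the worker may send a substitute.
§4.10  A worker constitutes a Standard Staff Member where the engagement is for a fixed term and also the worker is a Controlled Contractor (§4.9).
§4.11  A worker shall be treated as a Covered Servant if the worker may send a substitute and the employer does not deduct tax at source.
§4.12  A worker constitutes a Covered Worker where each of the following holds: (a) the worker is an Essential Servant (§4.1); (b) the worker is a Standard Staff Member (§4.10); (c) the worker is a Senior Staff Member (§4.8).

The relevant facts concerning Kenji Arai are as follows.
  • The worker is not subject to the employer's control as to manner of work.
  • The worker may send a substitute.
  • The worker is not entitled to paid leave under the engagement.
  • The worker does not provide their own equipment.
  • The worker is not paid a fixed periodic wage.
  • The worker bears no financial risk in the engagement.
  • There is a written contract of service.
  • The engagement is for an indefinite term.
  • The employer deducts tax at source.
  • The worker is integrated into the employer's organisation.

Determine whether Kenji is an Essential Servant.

§4.7 — Class-D Staff Member: [the worker bears financial risk in the engagement? no] OR [the worker may send a substitute? yes] → satisfied.
§4.6 — Tier VI Employee: [the worker is paid a fixed periodic wage? no] AND [the worker is subject to the employer's control as to manner of work? no] AND [the employer deducts tax at source? yes] → not satisfied.
§4.3 — Protected Worker: [the worker does not provide their own equipment? yes] OR [the employer deducts tax at source? yes] → satisfied.
§4.1 — Essential Servant: [not a Class-D Staff Member (§4.7)? no] OR [not a Tier VI Employee (§4.6)? yes] OR [Protected Worker (§4.3)? yes] → satisfied.

Yes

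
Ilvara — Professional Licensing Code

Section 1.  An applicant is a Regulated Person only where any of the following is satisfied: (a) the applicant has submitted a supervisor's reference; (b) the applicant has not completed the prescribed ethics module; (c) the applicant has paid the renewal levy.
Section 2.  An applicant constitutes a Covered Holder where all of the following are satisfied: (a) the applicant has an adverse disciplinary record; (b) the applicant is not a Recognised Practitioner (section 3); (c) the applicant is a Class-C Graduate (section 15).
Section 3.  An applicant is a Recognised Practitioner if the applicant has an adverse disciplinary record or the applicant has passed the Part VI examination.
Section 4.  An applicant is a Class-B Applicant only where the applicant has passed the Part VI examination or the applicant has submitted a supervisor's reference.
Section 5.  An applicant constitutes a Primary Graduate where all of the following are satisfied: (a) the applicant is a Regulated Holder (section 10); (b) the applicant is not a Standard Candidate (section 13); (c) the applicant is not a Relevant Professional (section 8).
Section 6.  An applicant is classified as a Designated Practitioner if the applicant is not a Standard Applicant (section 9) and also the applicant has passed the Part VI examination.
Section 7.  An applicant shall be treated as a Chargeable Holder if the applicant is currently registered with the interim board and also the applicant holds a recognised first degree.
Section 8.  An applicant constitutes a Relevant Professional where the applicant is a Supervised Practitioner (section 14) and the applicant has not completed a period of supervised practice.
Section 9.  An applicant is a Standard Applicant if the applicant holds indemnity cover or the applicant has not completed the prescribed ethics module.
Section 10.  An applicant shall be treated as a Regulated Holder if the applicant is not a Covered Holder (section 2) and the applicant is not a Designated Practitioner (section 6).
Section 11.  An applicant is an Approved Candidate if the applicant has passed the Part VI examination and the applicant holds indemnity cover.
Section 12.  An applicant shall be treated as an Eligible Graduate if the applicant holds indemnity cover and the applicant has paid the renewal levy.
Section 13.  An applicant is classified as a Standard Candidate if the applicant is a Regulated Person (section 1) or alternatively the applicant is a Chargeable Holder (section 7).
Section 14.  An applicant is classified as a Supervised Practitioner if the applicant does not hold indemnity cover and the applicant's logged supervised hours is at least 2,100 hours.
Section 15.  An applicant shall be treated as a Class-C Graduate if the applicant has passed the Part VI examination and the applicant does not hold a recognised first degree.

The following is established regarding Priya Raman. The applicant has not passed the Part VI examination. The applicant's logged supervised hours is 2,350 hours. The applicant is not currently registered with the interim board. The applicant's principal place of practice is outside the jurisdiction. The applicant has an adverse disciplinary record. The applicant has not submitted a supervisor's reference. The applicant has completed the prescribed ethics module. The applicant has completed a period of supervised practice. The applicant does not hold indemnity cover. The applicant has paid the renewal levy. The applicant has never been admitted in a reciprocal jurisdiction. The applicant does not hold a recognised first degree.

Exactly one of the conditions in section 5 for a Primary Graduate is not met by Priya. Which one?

section 3 — Recognised Practitioner: [the applicant has an adverse disciplinary record? yes] OR [the applicant has passed the Part VI examination? no] → satisfied.
section 15 — Class-C Graduate: [the applicant has passed the Part VI examination? no] AND [the applicant does not hold a recognised first degree? yes] → not satisfied.
section 2 — Covered Holder: [the applicant has an adverse disciplinary record? yes] AND [not a Recognised Practitioner (section 3)? no] AND [Class-C Graduate (section 15)? no] → not satisfied.
section 9 — Standard Applicant: [the applicant holds indemnity cover? no] OR [the applicant has not completed the prescribed ethics module? no] → not satisfied.
section 6 — Designated Practitioner: [not a Standard Applicant (section 9)? yes] AND [the applicant has passed the Part VI examination? no] → not satisfied.
section 10 — Regulated Holder: [not a Covered Holder (section 2)? yes] AND [not a Designated Practitioner (section 6)? yes] → satisfied.
section 1 — Regulated Person: [the applicant has submitted a supervisor's reference? no] OR [the applicant has not completed the prescribed ethics module? no] OR [the applicant has paid the renewal levy? yes] → satisfied.
section 7 — Chargeable Holder: [the applicant is currently registered with the interim board? no] AND [the applicant holds a recognised first degree? no] → not satisfied.
section 13 — Standard Candidate: [Regulated Person (section 1)? yes] OR [Chargeable Holder (section 7)? no] → satisfied.
section 14 — Supervised Practitioner: [the applicant does not hold indemnity cover? yes] AND [applicant's logged supervised hours: 2,350 hours ≥ 2,100 hours? yes] → satisfied.
section 8 — Relevant Professional: [Supervised Practitioner (section 14)? yes] AND [the applicant has not completed a period of supervised practice? no] → not satisfied.
section 5 — Primary Graduate: [Regulated Holder (section 10)? yes] AND [not a Standard Candidate (section 13)? no] AND [not a Relevant Professional (section 8)? yes] → not satisfied.

Standard Candidate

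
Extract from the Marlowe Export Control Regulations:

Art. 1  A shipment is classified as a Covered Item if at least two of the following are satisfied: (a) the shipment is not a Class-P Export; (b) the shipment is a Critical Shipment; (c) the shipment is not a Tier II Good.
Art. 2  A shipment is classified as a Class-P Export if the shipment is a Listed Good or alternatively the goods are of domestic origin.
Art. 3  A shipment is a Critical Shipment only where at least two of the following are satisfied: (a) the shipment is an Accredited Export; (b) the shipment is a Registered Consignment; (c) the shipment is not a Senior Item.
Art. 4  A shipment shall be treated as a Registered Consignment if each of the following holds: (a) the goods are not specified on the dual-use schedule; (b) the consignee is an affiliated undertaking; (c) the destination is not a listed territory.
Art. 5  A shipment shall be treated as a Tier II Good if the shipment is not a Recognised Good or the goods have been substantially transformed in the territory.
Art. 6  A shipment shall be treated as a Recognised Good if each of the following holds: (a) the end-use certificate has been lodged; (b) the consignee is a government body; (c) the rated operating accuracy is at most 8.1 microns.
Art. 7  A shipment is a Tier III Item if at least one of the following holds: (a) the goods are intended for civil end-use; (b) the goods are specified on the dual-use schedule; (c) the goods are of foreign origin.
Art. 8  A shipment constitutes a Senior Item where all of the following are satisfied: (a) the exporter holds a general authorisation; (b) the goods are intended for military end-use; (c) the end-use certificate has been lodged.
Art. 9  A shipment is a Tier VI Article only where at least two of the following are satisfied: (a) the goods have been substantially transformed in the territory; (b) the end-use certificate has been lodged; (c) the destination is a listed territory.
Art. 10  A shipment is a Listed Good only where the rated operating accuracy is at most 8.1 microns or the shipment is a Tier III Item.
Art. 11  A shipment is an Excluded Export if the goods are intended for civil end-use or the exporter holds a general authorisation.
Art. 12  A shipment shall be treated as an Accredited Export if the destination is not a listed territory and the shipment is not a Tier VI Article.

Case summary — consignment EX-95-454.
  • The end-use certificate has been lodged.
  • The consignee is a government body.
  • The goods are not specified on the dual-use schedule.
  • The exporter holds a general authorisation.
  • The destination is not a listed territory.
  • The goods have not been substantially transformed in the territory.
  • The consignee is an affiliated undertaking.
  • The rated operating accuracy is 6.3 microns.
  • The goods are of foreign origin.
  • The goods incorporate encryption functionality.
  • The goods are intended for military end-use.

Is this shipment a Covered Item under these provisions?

Yes

article 7 — Tier III Item: [the goods are intended for civil end-use? no] OR [the goods are specified on the dual-use schedule? no] OR [the goods are of foreign origin? yes] → satisfied.
article 10 — Listed Good: [rated operating accuracy: 6.3 microns ≤ 8.1 microns? yes] OR [Tier III Item (article 7)? yes] → satisfied.
article 2 — Class-P Export: [Listed Good (article 10)? yes] OR [the goods are of domestic origin? no] → satisfied.
article 9 — Tier VI Article: the goods have been substantially transformed in the territory? no; the end-use certificate has been lodged? yes; the destination is a listed territory? no — 1 of 3 hold (need ≥2) → not satisfied.
article 12 — Accredited Export: [the destination is not a listed territory? yes] AND [not a Tier VI Article (article 9)? yes] → satisfied.
article 4 — Registered Consignment: [the goods are not specified on the dual-use schedule? yes] AND [the consignee is an affiliated undertaking? yes] AND [the destination is not a listed territory? yes] → satisfied.
article 8 — Senior Item: [the exporter holds a general authorisation? yes] AND [the goods are intended for military end-use? yes] AND [the end-use certificate has been lodged? yes] → satisfied.
article 3 — Critical Shipment: Accredited Export (article 12)? yes; Registered Consignment (article 4)? yes; not a Senior Item (article 8)? no — 2 of 3 hold (need ≥2) → satisfied.
article 6 — Recognised Good: [the end-use certificate has been lodged? yes] AND [the consignee is a government body? yes] AND [rated operating accuracy: 6.3 microns ≤ 8.1 microns? yes] → satisfied.
article 5 — Tier II Good: [not a Recognised Good (article 6)? no] OR [the goods have been substantially transformed in the territory? no] → not satisfied.
article 1 — Covered Item: not a Class-P Export (article 2)? no; Critical Shipment (article 3)? yes; not a Tier II Good (article 5)? yes — 2 of 3 hold (need ≥2) → satisfied.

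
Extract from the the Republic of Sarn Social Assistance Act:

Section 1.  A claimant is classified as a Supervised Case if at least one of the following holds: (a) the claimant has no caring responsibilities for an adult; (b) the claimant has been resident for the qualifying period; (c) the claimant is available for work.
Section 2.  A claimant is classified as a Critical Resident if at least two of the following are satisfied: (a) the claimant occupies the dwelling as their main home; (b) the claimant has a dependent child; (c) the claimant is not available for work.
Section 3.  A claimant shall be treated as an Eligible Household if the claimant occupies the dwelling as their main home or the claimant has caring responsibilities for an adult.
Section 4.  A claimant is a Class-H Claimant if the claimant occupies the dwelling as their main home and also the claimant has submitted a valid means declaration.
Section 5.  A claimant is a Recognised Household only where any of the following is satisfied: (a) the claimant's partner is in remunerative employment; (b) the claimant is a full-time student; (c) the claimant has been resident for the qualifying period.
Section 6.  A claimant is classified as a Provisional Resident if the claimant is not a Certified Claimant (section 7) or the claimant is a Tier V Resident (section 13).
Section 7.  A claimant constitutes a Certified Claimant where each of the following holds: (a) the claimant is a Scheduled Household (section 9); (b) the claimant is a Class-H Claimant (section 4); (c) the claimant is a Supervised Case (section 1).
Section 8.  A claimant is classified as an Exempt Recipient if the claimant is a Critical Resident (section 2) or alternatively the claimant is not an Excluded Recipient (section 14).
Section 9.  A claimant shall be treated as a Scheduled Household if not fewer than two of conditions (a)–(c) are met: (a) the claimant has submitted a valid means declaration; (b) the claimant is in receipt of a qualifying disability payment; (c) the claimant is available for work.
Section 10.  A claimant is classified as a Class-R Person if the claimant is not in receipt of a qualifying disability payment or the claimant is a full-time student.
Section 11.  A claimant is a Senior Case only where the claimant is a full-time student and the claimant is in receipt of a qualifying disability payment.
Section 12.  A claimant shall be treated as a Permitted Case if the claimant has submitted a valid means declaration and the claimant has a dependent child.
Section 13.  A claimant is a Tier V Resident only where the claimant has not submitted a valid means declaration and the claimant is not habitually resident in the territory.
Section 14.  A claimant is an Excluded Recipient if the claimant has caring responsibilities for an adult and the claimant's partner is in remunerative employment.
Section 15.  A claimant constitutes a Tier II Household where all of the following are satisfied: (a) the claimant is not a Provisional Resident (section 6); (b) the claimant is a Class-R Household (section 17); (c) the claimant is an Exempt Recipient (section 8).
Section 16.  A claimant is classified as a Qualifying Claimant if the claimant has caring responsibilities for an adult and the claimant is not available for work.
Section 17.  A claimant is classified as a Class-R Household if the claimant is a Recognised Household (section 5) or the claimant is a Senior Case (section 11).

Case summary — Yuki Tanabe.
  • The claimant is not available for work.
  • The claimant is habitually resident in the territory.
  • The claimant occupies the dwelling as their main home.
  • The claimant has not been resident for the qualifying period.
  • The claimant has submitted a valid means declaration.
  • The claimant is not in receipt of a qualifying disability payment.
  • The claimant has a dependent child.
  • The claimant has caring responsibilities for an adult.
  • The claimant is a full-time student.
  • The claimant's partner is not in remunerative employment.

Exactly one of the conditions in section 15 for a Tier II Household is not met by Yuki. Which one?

Provisional Resident

section 9 — Scheduled Household: the claimant has submitted a valid means declaration? yes; the claimant is in receipt of a qualifying disability payment? no; the claimant is available for work? no — 1 of 3 hold (need ≥2) → not satisfied.
section 4 — Class-H Claimant: [the claimant occupies the dwelling as their main home? yes] AND [the claimant has submitted a valid means declaration? yes] → satisfied.
section 1 — Supervised Case: [the claimant has no caring responsibilities for an adult? no] OR [the claimant has been resident for the qualifying period? no] OR [the claimant is available for work? no] → not satisfied.
section 7 — Certified Claimant: [Scheduled Household (section 9)? no] AND [Class-H Claimant (section 4)? yes] AND [Supervised Case (section 1)? no] → not satisfied.
section 13 — Tier V Resident: [the claimant has not submitted a valid means declaration? no] AND [the claimant is not habitually resident in the territory? no] → not satisfied.
section 6 — Provisional Resident: [not a Certified Claimant (section 7)? yes] OR [Tier V Resident (section 13)? no] → satisfied.
section 5 — Recognised Household: [the claimant's partner is in remunerative employment? no] OR [the claimant is a full-time student? yes] OR [the claimant has been resident for the qualifying period? no] → satisfied.
section 11 — Senior Case: [the claimant is a full-time student? yes] AND [the claimant is in receipt of a qualifying disability payment? no] → not satisfied.
section 17 — Class-R Household: [Recognised Household (section 5)? yes] OR [Senior Case (section 11)? no] → satisfied.
section 2 — Critical Resident: the claimant occupies the dwelling as their main home? yes; the claimant has a dependent child? yes; the claimant is not available for work? yes — 3 of 3 hold (need ≥2) → satisfied.
section 14 — Excluded Recipient: [the claimant has caring responsibilities for an adult? yes] AND [the claimant's partner is in remunerative employment? no] → not satisfied.
section 8 — Exempt Recipient: [Critical Resident (section 2)? yes] OR [not an Excluded Recipient (section 14)? yes] → satisfied.
section 15 — Tier II Household: [not a Provisional Resident (section 6)? no] AND [Class-R Household (section 17)? yes] AND [Exempt Recipient (section 8)? yes] → not satisfied.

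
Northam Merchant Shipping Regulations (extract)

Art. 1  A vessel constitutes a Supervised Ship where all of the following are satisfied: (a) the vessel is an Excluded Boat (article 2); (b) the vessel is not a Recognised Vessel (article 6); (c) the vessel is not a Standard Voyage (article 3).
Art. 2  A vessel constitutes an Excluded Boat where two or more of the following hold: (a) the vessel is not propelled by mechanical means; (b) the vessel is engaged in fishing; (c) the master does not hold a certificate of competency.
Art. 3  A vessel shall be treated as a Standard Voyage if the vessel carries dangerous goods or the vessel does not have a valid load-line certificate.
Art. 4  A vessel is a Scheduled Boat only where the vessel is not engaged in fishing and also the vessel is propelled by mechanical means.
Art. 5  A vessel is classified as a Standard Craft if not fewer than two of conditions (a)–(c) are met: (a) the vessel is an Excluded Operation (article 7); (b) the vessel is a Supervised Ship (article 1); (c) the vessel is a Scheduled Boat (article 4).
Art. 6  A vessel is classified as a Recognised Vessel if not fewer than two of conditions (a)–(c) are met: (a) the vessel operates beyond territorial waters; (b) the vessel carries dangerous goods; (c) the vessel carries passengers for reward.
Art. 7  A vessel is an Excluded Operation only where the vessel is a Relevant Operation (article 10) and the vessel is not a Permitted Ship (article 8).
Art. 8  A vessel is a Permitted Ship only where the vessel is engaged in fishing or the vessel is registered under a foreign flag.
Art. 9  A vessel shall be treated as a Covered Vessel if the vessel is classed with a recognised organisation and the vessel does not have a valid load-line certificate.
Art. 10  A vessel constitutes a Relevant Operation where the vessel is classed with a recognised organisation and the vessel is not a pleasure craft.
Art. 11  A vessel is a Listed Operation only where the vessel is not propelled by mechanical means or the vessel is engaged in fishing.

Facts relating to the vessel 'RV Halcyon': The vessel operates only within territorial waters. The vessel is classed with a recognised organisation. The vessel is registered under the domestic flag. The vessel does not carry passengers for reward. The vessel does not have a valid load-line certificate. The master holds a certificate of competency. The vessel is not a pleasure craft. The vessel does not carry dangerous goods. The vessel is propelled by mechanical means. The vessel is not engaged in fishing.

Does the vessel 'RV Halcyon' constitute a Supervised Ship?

article 2 — Excluded Boat: the vessel is not propelled by mechanical means? no; the vessel is engaged in fishing? no; the master does not hold a certificate of competency? no — 0 of 3 hold (need ≥2) → not satisfied.
article 6 — Recognised Vessel: the vessel operates beyond territorial waters? no; the vessel carries dangerous goods? no; the vessel carries passengers for reward? no — 0 of 3 hold (need ≥2) → not satisfied.
article 3 — Standard Voyage: [the vessel carries dangerous goods? no] OR [the vessel does not have a valid load-line certificate? yes] → satisfied.
article 1 — Supervised Ship: [Excluded Boat (article 2)? no] AND [not a Recognised Vessel (article 6)? yes] AND [not a Standard Voyage (article 3)? no] → not satisfied.

No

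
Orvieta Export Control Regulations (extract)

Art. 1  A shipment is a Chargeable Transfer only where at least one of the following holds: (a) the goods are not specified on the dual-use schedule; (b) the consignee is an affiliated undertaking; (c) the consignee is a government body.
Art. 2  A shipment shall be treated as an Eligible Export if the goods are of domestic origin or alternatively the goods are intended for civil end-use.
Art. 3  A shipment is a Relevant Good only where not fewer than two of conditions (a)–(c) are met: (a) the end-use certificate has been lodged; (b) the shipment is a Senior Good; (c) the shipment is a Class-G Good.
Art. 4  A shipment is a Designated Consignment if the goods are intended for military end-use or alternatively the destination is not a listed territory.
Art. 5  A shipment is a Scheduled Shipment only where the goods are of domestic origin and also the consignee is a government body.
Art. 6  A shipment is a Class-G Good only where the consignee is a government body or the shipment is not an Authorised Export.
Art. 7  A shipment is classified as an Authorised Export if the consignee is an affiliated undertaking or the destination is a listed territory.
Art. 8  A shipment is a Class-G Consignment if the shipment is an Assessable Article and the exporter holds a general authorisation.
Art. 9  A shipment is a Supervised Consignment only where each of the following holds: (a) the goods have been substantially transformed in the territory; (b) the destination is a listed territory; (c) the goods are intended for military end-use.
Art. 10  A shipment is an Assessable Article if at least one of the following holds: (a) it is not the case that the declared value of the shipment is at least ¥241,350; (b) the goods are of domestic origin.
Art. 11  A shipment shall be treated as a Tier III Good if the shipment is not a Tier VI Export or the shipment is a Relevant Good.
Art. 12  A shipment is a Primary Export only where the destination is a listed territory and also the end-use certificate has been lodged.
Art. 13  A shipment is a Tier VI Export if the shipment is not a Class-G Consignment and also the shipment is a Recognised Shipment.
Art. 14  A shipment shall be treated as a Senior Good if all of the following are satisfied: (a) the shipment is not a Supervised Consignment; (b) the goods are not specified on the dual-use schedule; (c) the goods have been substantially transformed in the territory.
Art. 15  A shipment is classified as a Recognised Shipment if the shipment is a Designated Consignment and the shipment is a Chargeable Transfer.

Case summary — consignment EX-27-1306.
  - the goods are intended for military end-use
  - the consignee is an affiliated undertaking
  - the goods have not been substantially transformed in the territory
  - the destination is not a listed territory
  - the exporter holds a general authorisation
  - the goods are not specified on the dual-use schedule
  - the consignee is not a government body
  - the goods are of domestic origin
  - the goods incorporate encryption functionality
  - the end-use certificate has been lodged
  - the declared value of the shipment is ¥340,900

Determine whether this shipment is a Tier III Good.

Yes

article 10 — Assessable Article: [declared value of the shipment: ¥340,900 ≥ ¥241,350? yes, so negated condition no] OR [the goods are of domestic origin? yes] → satisfied.
article 8 — Class-G Consignment: [Assessable Article (article 10)? yes] AND [the exporter holds a general authorisation? yes] → satisfied.
article 4 — Designated Consignment: [the goods are intended for military end-use? yes] OR [the destination is not a listed territory? yes] → satisfied.
article 1 — Chargeable Transfer: [the goods are not specified on the dual-use schedule? yes] OR [the consignee is an affiliated undertaking? yes] OR [the consignee is a government body? no] → satisfied.
article 15 — Recognised Shipment: [Designated Consignment (article 4)? yes] AND [Chargeable Transfer (article 1)? yes] → satisfied.
article 13 — Tier VI Export: [not a Class-G Consignment (article 8)? no] AND [Recognised Shipment (article 15)? yes] → not satisfied.
article 9 — Supervised Consignment: [the goods have been substantially transformed in the territory? no] AND [the destination is a listed territory? no] AND [the goods are intended for military end-use? yes] → not satisfied.
article 14 — Senior Good: [not a Supervised Consignment (article 9)? yes] AND [the goods are not specified on the dual-use schedule? yes] AND [the goods have been substantially transformed in the territory? no] → not satisfied.
article 7 — Authorised Export: [the consignee is an affiliated undertaking? yes] OR [the destination is a listed territory? no] → satisfied.
article 6 — Class-G Good: [the consignee is a government body? no] OR [not an Authorised Export (article 7)? no] → not satisfied.
article 3 — Relevant Good: the end-use certificate has been lodged? yes; Senior Good (article 14)? no; Class-G Good (article 6)? no — 1 of 3 hold (need ≥2) → not satisfied.
article 11 — Tier III Good: [not a Tier VI Export (article 13)? yes] OR [Relevant Good (article 3)? no] → satisfied.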